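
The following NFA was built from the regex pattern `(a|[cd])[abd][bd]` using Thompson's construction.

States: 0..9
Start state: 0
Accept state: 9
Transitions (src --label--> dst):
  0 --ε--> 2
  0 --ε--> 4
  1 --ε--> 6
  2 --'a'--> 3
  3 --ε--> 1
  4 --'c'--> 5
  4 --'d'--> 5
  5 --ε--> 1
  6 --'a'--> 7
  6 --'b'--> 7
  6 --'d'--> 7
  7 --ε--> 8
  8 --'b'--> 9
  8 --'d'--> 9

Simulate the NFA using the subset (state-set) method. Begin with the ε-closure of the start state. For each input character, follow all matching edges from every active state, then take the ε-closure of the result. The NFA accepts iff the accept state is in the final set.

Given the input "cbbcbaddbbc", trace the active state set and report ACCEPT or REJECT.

Answer: REJECT

Trace:
start: ε-closure({0}) = {0,2,4}
'c' @ 1: {1,5,6}
'b' @ 2: {7,8}
'b' @ 3: {9}  (accept∈set)
'c' @ 4: {}  — state set empty
rest 'baddbbc' ignored (set empty)
final: {}; accept 9 not in set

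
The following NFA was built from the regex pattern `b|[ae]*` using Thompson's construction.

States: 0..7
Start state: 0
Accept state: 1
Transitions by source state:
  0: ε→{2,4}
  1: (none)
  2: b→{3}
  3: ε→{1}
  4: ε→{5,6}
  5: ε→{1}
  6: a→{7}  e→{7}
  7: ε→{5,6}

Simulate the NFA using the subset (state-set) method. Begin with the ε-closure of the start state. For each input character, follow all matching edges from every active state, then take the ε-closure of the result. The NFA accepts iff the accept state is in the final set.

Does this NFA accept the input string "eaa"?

S₀ = ε-closure({0}) = {0,1,2,4,5,6}
'e' @ 1: {1,5,6,7}  ✓accept
'a' @ 2: {1,5,6,7}  ✓accept
'a' @ 3: {1,5,6,7}  ✓accept
final: {1,5,6,7}; accept 1 in set

Answer: ACCEPT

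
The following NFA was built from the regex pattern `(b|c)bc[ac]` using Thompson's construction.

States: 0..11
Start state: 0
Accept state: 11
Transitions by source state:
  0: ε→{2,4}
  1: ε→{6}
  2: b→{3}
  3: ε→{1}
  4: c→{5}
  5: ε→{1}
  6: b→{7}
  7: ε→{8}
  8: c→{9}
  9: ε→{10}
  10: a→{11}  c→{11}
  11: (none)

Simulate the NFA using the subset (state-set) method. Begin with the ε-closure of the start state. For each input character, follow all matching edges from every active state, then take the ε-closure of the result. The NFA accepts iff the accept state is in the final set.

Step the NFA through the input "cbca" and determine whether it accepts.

Answer: ACCEPT

Trace:
initial (ε-close {0}): {0,2,4}
'c' @ 1: {1,5,6}
'b' @ 2: {7,8}
'c' @ 3: {9,10}
'a' @ 4: {11}  [accepting]
after full input: {11}  (accept=11 in)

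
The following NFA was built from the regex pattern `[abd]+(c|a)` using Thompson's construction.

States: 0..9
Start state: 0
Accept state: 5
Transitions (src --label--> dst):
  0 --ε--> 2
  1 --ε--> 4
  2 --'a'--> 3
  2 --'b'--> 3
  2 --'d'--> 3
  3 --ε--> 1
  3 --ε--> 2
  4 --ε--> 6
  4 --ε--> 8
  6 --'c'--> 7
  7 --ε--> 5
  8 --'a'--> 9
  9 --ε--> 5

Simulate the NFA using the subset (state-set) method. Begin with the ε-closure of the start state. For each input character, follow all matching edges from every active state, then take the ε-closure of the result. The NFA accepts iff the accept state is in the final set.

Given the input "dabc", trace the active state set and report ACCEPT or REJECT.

Answer: ACCEPT

Derivation:
start: ε-closure({0}) = {0,2}
'd' @ 1: {1,2,3,4,6,8}
'a' @ 2: {1,2,3,4,5,6,8,9}  ✓accept
'b' @ 3: {1,2,3,4,6,8}
'c' @ 4: {5,7}  ✓accept
final: {5,7}; accept 5 in set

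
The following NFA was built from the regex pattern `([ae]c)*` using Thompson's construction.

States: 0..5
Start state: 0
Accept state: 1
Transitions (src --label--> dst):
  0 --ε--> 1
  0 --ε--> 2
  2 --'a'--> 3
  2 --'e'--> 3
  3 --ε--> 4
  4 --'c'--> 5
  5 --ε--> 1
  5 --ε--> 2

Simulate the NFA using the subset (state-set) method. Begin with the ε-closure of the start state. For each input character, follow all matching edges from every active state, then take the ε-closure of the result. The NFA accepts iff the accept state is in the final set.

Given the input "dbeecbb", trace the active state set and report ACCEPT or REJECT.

Answer: REJECT

Steps:
start: ε-closure({0}) = {0,1,2}
'd' @ 1: {}  — state set empty
rest 'beecbb' ignored (set empty)
final: {}; accept 1 not in set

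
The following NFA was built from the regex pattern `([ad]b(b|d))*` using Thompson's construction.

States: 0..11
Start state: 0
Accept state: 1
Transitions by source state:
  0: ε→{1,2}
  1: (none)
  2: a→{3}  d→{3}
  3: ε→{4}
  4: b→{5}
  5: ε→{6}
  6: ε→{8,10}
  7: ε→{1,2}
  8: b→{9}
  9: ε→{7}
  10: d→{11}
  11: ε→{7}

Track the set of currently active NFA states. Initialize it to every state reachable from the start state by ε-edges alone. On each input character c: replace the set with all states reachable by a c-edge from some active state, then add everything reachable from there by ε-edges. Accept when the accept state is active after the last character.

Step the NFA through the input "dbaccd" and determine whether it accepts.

Answer: REJECT

Steps:
S₀ = ε-closure({0}) = {0,1,2}
'd' @ 1: {3,4}
'b' @ 2: {5,6,8,10}
'a' @ 3: {}  — state set empty
rest 'ccd' ignored (set empty)
end set {} — state 1 not in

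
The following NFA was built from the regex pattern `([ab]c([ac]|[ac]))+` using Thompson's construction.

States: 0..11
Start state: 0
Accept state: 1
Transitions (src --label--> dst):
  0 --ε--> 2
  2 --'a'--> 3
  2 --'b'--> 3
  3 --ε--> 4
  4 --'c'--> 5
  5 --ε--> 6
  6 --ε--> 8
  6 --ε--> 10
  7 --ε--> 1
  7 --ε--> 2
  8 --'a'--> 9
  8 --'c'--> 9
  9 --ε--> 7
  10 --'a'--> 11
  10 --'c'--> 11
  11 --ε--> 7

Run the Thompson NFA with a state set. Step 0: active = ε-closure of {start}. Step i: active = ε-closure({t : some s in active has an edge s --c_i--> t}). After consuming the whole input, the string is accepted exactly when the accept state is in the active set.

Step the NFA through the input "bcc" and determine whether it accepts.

start: ε-closure({0}) = {0,2}
'b' @ 1: {3,4}
'c' @ 2: {5,6,8,10}
'c' @ 3: {1,2,7,9,11}  [accepting]
after full input: {1,2,7,9,11}  (accept=1 in)

Answer: ACCEPT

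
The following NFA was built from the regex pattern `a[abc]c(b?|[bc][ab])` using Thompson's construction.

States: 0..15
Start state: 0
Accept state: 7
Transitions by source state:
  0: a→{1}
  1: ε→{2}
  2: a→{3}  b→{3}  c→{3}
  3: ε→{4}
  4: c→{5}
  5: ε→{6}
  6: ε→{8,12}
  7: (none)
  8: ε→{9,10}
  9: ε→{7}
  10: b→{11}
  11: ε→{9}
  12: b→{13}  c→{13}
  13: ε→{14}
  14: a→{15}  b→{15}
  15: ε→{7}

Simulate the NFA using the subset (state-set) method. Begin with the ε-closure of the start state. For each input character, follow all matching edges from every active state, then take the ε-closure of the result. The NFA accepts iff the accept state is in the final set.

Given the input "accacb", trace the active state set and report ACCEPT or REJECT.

S₀ = ε-closure({0}) = {0}
'a' @ 1: {1,2}
'c' @ 2: {3,4}
'c' @ 3: {5,6,7,8,9,10,12}  [accepting]
'a' @ 4: {}  — state set empty
rest 'cb' ignored (set empty)
end set {} — state 7 not in

Answer: REJECT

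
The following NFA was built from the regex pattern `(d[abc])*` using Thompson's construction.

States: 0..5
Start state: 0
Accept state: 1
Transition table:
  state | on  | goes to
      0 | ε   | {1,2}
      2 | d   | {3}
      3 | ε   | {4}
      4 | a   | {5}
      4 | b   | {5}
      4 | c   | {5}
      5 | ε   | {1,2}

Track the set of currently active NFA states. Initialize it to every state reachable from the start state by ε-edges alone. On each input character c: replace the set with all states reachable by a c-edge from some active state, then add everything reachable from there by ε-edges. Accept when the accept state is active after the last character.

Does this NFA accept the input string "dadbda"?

Answer: ACCEPT

Derivation:
initial (ε-close {0}): {0,1,2}
'd' @ 1: {3,4}
'a' @ 2: {1,2,5}  (accept∈set)
'd' @ 3: {3,4}
'b' @ 4: {1,2,5}  (accept∈set)
'd' @ 5: {3,4}
'a' @ 6: {1,2,5}  (accept∈set)
final: {1,2,5}; accept 1 in set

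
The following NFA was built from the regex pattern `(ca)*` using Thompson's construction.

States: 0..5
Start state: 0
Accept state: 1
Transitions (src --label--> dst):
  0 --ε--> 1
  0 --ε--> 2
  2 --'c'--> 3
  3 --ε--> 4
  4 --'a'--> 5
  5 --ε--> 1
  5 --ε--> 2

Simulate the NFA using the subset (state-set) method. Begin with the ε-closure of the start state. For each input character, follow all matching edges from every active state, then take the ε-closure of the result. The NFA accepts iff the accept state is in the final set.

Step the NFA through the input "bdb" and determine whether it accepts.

S₀ = ε-closure({0}) = {0,1,2}
'b' @ 1: {}  — dead — no transitions
rest 'db' ignored (set empty)
final: {}; accept 1 not in set

Answer: REJECT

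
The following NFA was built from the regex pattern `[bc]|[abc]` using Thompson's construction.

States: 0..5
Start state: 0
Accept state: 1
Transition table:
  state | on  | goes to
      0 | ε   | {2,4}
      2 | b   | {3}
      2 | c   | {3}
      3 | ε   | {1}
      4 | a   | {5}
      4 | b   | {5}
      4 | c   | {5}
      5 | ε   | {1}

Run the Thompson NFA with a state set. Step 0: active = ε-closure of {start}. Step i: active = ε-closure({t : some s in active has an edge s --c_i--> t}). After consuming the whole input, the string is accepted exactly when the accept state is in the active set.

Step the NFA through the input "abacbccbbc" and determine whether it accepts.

S₀ = ε-closure({0}) = {0,2,4}
'a' @ 1: {1,5}  ✓accept
'b' @ 2: {}  — dead — no transitions
rest 'acbccbbc' ignored (set empty)
after full input: {}  (accept=1 not in)

Answer: REJECT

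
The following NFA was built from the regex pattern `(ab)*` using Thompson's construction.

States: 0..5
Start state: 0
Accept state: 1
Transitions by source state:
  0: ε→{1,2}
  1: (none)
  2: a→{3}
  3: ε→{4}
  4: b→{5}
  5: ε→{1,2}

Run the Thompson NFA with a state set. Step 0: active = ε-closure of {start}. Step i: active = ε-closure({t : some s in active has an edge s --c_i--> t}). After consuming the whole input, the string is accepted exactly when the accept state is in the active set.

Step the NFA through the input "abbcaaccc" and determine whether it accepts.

Answer: REJECT

Steps:
S₀ = ε-closure({0}) = {0,1,2}
'a' @ 1: {3,4}
'b' @ 2: {1,2,5}  [accepting]
'b' @ 3: {}  — state set empty
rest 'caaccc' ignored (set empty)
final: {}; accept 1 not in set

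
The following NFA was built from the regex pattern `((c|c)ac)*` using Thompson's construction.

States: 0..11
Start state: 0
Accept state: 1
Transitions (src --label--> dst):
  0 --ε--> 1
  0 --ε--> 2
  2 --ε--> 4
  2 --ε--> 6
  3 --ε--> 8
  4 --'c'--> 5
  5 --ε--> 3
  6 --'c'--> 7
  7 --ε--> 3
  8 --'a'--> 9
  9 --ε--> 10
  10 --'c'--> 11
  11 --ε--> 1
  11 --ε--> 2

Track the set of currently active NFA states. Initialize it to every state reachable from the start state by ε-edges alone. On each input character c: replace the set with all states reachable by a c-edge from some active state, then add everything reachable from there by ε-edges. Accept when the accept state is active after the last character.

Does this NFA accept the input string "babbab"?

initial (ε-close {0}): {0,1,2,4,6}
'b' @ 1: {}  — state set empty
rest 'abbab' ignored (set empty)
final: {}; accept 1 not in set

Answer: REJECT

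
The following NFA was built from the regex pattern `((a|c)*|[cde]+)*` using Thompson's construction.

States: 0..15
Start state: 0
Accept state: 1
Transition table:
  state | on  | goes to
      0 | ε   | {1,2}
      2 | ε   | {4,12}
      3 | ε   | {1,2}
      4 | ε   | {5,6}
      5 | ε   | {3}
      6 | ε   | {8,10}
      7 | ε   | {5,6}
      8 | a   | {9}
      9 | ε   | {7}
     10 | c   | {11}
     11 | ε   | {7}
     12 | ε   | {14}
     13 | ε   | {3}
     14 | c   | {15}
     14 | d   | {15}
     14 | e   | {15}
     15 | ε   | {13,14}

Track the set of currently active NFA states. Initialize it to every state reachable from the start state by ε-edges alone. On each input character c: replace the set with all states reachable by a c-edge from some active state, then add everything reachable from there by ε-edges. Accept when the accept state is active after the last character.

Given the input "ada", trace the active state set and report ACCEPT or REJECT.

S₀ = ε-closure({0}) = {0,1,2,3,4,5,6,8,10,12,14}
'a' @ 1: {1,2,3,4,5,6,7,8,9,10,12,14}  [accepting]
'd' @ 2: {1,2,3,4,5,6,8,10,12,13,14,15}  [accepting]
'a' @ 3: {1,2,3,4,5,6,7,8,9,10,12,14}  [accepting]
after full input: {1,2,3,4,5,6,7,8,9,10,12,14}  (accept=1 in)

Answer: ACCEPT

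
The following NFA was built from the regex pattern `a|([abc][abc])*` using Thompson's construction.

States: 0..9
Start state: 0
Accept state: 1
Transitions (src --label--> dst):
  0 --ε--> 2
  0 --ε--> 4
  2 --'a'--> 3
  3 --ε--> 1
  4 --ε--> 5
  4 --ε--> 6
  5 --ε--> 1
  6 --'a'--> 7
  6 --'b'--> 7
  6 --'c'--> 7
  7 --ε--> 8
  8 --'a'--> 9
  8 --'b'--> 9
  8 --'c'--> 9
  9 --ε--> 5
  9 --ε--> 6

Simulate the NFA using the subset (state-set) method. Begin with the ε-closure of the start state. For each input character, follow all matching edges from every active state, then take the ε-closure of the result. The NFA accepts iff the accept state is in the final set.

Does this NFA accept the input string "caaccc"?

Answer: ACCEPT

Steps:
start: ε-closure({0}) = {0,1,2,4,5,6}
'c' @ 1: {7,8}
'a' @ 2: {1,5,6,9}  ✓accept
'a' @ 3: {7,8}
'c' @ 4: {1,5,6,9}  ✓accept
'c' @ 5: {7,8}
'c' @ 6: {1,5,6,9}  ✓accept
after full input: {1,5,6,9}  (accept=1 in)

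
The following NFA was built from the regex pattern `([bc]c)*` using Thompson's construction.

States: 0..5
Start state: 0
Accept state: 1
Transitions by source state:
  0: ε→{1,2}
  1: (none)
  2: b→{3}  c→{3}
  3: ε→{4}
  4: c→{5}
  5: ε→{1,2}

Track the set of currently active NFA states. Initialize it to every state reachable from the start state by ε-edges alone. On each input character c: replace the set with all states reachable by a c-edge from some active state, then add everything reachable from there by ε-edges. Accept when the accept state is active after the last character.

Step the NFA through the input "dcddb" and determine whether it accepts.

Answer: REJECT

Trace:
start: ε-closure({0}) = {0,1,2}
'd' @ 1: {}  — dead — no transitions
rest 'cddb' ignored (set empty)
final: {}; accept 1 not in set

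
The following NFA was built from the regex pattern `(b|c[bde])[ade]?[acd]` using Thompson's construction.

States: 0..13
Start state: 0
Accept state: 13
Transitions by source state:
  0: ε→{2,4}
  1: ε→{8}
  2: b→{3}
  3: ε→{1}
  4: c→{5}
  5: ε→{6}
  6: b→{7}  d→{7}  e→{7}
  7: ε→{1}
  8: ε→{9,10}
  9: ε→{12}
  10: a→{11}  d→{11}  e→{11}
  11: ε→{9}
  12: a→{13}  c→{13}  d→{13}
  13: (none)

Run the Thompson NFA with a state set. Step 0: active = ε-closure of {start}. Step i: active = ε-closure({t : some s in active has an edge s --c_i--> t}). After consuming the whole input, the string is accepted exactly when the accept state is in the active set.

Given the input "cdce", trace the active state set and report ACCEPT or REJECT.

Answer: REJECT

Trace:
initial (ε-close {0}): {0,2,4}
'c' @ 1: {5,6}
'd' @ 2: {1,7,8,9,10,12}
'c' @ 3: {13}  ✓accept
'e' @ 4: {}  — dead — no transitions
after full input: {}  (accept=13 not in)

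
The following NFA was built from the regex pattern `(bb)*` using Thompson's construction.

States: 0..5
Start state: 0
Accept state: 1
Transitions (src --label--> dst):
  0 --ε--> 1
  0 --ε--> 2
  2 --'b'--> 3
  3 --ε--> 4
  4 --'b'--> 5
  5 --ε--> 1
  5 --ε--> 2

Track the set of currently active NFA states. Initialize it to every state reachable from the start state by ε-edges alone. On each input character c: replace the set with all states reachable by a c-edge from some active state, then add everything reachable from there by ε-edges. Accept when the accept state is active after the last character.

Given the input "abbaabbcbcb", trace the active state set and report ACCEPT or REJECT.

initial (ε-close {0}): {0,1,2}
'a' @ 1: {}  — state set empty
rest 'bbaabbcbcb' ignored (set empty)
final: {}; accept 1 not in set

Answer: REJECT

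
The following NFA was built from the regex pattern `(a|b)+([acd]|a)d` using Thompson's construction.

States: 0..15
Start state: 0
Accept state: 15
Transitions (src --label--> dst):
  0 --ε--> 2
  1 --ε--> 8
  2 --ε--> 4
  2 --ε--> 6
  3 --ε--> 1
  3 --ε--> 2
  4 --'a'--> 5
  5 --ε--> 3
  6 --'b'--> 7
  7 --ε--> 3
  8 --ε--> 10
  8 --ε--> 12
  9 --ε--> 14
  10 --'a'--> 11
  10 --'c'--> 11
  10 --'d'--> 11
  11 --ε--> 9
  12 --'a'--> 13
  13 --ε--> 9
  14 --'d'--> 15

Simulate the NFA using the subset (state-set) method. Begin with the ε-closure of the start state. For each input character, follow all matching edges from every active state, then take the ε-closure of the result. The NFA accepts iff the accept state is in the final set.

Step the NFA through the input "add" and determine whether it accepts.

start: ε-closure({0}) = {0,2,4,6}
'a' @ 1: {1,2,3,4,5,6,8,10,12}
'd' @ 2: {9,11,14}
'd' @ 3: {15}  ✓accept
after full input: {15}  (accept=15 in)

Answer: ACCEPT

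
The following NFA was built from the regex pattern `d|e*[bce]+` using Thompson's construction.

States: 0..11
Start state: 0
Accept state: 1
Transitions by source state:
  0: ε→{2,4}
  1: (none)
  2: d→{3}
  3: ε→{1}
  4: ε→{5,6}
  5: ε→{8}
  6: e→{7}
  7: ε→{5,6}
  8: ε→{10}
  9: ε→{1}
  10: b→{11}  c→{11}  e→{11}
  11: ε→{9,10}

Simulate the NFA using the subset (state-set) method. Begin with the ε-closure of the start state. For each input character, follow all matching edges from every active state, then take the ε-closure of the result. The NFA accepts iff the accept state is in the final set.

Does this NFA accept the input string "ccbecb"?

S₀ = ε-closure({0}) = {0,2,4,5,6,8,10}
'c' @ 1: {1,9,10,11}  (accept∈set)
'c' @ 2: {1,9,10,11}  (accept∈set)
'b' @ 3: {1,9,10,11}  (accept∈set)
'e' @ 4: {1,9,10,11}  (accept∈set)
'c' @ 5: {1,9,10,11}  (accept∈set)
'b' @ 6: {1,9,10,11}  (accept∈set)
final: {1,9,10,11}; accept 1 in set

Answer: ACCEPT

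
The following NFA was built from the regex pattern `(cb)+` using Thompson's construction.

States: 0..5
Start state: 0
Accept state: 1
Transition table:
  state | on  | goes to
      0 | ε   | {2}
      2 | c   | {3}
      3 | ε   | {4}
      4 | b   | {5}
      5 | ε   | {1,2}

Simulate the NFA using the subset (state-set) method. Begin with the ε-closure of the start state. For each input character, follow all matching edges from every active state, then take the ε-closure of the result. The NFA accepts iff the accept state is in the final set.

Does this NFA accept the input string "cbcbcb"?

initial (ε-close {0}): {0,2}
'c' @ 1: {3,4}
'b' @ 2: {1,2,5}  [accepting]
'c' @ 3: {3,4}
'b' @ 4: {1,2,5}  [accepting]
'c' @ 5: {3,4}
'b' @ 6: {1,2,5}  [accepting]
final: {1,2,5}; accept 1 in set

Answer: ACCEPT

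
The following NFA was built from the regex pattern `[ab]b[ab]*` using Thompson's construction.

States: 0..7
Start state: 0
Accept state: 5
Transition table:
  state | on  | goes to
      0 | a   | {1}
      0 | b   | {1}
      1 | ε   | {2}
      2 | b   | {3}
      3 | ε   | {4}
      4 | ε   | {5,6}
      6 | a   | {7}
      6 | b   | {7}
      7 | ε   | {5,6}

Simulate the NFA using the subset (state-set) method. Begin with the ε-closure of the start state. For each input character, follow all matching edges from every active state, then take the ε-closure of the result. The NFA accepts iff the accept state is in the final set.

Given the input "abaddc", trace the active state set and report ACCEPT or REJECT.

Answer: REJECT

Steps:
initial (ε-close {0}): {0}
'a' @ 1: {1,2}
'b' @ 2: {3,4,5,6}  (accept∈set)
'a' @ 3: {5,6,7}  (accept∈set)
'd' @ 4: {}  — state set empty
rest 'dc' ignored (set empty)
end set {} — state 5 not in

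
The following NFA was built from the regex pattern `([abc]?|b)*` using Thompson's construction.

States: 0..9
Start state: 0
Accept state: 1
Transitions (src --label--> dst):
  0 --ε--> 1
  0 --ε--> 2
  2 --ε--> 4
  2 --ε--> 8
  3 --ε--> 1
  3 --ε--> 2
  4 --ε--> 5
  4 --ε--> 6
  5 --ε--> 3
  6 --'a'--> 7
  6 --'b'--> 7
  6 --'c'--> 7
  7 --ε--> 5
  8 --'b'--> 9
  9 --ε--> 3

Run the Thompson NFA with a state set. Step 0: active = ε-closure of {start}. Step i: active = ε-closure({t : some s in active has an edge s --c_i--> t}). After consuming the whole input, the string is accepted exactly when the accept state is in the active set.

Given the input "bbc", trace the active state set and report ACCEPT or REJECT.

Answer: ACCEPT

Steps:
start: ε-closure({0}) = {0,1,2,3,4,5,6,8}
'b' @ 1: {1,2,3,4,5,6,7,8,9}  [accepting]
'b' @ 2: {1,2,3,4,5,6,7,8,9}  [accepting]
'c' @ 3: {1,2,3,4,5,6,7,8}  [accepting]
final: {1,2,3,4,5,6,7,8}; accept 1 in set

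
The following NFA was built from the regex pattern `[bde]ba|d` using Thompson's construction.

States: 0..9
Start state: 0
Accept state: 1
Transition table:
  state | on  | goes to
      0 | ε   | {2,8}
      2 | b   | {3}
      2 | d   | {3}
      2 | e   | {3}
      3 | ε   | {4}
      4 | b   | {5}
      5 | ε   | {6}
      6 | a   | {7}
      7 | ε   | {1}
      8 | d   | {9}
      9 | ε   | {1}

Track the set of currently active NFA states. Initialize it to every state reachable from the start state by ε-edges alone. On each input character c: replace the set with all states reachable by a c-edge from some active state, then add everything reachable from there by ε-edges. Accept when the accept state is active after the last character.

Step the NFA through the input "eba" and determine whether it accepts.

Answer: ACCEPT

Steps:
S₀ = ε-closure({0}) = {0,2,8}
'e' @ 1: {3,4}
'b' @ 2: {5,6}
'a' @ 3: {1,7}  ✓accept
final: {1,7}; accept 1 in set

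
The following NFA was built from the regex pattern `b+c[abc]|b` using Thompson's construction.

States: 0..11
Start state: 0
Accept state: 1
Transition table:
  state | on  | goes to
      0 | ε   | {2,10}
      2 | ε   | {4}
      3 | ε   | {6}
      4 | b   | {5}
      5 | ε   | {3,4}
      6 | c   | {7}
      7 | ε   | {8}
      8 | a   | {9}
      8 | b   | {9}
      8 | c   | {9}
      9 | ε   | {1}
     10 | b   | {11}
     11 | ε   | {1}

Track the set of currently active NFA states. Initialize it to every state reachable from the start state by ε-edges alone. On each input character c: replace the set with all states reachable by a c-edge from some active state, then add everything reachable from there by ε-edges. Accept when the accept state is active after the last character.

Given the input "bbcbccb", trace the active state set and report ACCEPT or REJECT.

Answer: REJECT

Steps:
initial (ε-close {0}): {0,2,4,10}
'b' @ 1: {1,3,4,5,6,11}  (accept∈set)
'b' @ 2: {3,4,5,6}
'c' @ 3: {7,8}
'b' @ 4: {1,9}  (accept∈set)
'c' @ 5: {}  — dead — no transitions
rest 'cb' ignored (set empty)
after full input: {}  (accept=1 not in)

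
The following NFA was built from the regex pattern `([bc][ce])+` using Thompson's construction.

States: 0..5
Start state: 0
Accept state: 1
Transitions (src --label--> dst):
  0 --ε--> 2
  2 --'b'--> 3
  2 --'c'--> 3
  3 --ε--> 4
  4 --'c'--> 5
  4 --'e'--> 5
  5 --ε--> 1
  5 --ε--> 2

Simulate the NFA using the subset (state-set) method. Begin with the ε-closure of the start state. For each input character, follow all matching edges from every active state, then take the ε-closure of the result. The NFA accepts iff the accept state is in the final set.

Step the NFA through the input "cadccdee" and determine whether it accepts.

initial (ε-close {0}): {0,2}
'c' @ 1: {3,4}
'a' @ 2: {}  — dead — no transitions
rest 'dccdee' ignored (set empty)
end set {} — state 1 not in

Answer: REJECT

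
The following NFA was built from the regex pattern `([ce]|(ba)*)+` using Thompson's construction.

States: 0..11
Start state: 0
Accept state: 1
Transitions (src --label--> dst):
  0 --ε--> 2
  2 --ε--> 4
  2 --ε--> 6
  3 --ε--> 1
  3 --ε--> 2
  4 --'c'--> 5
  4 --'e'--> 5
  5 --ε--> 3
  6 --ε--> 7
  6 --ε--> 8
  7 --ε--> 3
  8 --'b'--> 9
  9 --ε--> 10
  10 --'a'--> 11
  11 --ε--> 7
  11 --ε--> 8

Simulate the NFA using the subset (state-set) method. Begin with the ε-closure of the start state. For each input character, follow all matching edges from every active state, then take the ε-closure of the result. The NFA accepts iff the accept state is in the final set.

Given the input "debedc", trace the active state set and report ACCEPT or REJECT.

Answer: REJECT

Trace:
start: ε-closure({0}) = {0,1,2,3,4,6,7,8}
'd' @ 1: {}  — state set empty
rest 'ebedc' ignored (set empty)
end set {} — state 1 not in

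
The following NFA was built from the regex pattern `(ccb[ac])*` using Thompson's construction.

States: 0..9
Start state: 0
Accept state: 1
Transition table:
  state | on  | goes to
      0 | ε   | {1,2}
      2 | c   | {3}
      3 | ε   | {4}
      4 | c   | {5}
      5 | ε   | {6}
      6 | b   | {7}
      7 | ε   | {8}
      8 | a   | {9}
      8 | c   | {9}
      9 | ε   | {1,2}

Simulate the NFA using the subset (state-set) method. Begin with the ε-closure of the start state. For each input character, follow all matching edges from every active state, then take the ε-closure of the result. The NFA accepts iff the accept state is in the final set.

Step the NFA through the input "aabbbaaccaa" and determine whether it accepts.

S₀ = ε-closure({0}) = {0,1,2}
'a' @ 1: {}  — dead — no transitions
rest 'abbbaaccaa' ignored (set empty)
after full input: {}  (accept=1 not in)

Answer: REJECT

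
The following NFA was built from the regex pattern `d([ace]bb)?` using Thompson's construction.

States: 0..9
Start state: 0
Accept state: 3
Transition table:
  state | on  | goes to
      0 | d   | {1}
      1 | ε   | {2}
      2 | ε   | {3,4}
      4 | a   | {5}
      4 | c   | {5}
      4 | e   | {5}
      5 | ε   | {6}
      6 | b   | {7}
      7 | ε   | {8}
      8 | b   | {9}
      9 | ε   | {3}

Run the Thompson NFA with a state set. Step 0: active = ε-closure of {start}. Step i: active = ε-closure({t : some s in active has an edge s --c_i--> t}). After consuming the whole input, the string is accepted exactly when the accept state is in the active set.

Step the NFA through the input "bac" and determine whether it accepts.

start: ε-closure({0}) = {0}
'b' @ 1: {}  — no active states
rest 'ac' ignored (set empty)
final: {}; accept 3 not in set

Answer: REJECT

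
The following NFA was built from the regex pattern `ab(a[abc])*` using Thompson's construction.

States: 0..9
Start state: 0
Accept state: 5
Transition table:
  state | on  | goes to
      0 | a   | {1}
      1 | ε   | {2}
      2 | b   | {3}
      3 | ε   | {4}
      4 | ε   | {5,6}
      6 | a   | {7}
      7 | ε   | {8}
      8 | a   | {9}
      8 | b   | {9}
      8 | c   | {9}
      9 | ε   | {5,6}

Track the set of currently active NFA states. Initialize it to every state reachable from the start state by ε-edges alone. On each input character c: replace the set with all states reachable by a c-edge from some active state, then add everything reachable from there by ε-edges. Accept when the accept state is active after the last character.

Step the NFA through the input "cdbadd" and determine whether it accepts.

Answer: REJECT

Steps:
S₀ = ε-closure({0}) = {0}
'c' @ 1: {}  — state set empty
rest 'dbadd' ignored (set empty)
end set {} — state 5 not in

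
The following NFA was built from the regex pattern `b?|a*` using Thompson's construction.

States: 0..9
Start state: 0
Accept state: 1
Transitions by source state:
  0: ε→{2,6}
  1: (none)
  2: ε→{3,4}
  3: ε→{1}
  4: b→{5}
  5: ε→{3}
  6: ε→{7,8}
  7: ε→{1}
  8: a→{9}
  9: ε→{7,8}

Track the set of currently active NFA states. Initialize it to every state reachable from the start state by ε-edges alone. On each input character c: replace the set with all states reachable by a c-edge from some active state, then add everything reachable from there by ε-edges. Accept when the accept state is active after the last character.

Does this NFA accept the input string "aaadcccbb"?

Answer: REJECT

Steps:
initial (ε-close {0}): {0,1,2,3,4,6,7,8}
'a' @ 1: {1,7,8,9}  [accepting]
'a' @ 2: {1,7,8,9}  [accepting]
'a' @ 3: {1,7,8,9}  [accepting]
'd' @ 4: {}  — dead — no transitions
rest 'cccbb' ignored (set empty)
after full input: {}  (accept=1 not in)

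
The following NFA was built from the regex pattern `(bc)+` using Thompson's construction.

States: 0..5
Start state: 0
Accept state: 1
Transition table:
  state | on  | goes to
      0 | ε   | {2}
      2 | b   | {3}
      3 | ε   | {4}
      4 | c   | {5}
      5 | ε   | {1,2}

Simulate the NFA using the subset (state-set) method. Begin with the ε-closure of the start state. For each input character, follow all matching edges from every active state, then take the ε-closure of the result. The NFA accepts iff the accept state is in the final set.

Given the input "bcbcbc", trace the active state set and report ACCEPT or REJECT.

start: ε-closure({0}) = {0,2}
'b' @ 1: {3,4}
'c' @ 2: {1,2,5}  [accepting]
'b' @ 3: {3,4}
'c' @ 4: {1,2,5}  [accepting]
'b' @ 5: {3,4}
'c' @ 6: {1,2,5}  [accepting]
after full input: {1,2,5}  (accept=1 in)

Answer: ACCEPT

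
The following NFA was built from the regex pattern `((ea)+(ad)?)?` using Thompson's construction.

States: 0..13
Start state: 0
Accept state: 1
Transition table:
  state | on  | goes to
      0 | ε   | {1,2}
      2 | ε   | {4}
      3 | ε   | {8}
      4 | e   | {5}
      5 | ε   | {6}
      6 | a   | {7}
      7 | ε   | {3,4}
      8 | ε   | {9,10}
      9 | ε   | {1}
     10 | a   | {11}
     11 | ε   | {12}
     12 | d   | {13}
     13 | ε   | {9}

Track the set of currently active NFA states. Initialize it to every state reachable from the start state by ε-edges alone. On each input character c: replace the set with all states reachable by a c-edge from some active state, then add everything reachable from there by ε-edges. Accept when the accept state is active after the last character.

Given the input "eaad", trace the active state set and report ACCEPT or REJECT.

start: ε-closure({0}) = {0,1,2,4}
'e' @ 1: {5,6}
'a' @ 2: {1,3,4,7,8,9,10}  (accept∈set)
'a' @ 3: {11,12}
'd' @ 4: {1,9,13}  (accept∈set)
final: {1,9,13}; accept 1 in set

Answer: ACCEPT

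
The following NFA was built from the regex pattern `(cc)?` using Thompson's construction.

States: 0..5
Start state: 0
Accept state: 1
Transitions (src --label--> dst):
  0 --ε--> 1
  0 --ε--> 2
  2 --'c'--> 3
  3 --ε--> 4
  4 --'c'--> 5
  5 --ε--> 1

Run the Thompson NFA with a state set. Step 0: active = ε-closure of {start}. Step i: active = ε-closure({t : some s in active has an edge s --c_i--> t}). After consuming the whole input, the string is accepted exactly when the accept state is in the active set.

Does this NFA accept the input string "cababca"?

Answer: REJECT

Trace:
initial (ε-close {0}): {0,1,2}
'c' @ 1: {3,4}
'a' @ 2: {}  — no active states
rest 'babca' ignored (set empty)
final: {}; accept 1 not in set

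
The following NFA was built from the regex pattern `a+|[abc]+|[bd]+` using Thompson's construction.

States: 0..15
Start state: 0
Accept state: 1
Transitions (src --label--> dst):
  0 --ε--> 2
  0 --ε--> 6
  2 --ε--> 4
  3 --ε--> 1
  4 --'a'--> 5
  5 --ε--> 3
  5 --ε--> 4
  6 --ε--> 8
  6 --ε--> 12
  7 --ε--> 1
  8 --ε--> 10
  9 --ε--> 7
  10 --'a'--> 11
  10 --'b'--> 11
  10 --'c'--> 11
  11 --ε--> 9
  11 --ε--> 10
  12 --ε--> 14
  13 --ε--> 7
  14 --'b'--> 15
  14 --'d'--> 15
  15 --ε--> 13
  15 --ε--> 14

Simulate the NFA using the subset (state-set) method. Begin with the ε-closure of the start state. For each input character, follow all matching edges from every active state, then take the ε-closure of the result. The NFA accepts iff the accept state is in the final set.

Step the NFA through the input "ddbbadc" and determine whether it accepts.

start: ε-closure({0}) = {0,2,4,6,8,10,12,14}
'd' @ 1: {1,7,13,14,15}  ✓accept
'd' @ 2: {1,7,13,14,15}  ✓accept
'b' @ 3: {1,7,13,14,15}  ✓accept
'b' @ 4: {1,7,13,14,15}  ✓accept
'a' @ 5: {}  — dead — no transitions
rest 'dc' ignored (set empty)
end set {} — state 1 not in

Answer: REJECT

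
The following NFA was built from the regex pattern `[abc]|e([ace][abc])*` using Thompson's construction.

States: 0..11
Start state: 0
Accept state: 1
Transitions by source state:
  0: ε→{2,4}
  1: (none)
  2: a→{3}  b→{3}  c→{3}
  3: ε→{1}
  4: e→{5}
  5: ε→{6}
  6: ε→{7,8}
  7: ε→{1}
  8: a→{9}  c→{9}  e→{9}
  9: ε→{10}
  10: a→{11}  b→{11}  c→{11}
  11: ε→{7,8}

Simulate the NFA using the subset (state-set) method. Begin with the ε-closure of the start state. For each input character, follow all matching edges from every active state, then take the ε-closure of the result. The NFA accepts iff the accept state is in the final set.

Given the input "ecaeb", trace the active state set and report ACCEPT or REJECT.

S₀ = ε-closure({0}) = {0,2,4}
'e' @ 1: {1,5,6,7,8}  [accepting]
'c' @ 2: {9,10}
'a' @ 3: {1,7,8,11}  [accepting]
'e' @ 4: {9,10}
'b' @ 5: {1,7,8,11}  [accepting]
final: {1,7,8,11}; accept 1 in set

Answer: ACCEPT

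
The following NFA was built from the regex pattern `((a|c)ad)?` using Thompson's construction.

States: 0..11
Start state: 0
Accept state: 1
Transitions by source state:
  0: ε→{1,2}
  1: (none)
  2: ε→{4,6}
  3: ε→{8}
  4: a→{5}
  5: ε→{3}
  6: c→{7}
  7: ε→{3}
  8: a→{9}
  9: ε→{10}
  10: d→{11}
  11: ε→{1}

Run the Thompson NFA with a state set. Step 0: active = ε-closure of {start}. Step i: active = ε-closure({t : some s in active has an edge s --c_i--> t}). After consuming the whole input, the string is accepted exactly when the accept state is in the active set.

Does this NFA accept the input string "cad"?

Answer: ACCEPT

Trace:
S₀ = ε-closure({0}) = {0,1,2,4,6}
'c' @ 1: {3,7,8}
'a' @ 2: {9,10}
'd' @ 3: {1,11}  [accepting]
final: {1,11}; accept 1 in set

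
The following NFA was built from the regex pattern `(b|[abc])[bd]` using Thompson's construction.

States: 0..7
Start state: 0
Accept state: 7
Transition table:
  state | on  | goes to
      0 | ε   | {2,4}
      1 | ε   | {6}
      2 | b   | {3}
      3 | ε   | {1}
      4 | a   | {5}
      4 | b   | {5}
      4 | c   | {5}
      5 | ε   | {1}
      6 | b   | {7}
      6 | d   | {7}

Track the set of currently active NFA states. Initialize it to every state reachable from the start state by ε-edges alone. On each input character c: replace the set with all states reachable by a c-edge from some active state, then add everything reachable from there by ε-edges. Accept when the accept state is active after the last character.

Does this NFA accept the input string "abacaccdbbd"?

initial (ε-close {0}): {0,2,4}
'a' @ 1: {1,5,6}
'b' @ 2: {7}  (accept∈set)
'a' @ 3: {}  — dead — no transitions
rest 'caccdbbd' ignored (set empty)
after full input: {}  (accept=7 not in)

Answer: REJECT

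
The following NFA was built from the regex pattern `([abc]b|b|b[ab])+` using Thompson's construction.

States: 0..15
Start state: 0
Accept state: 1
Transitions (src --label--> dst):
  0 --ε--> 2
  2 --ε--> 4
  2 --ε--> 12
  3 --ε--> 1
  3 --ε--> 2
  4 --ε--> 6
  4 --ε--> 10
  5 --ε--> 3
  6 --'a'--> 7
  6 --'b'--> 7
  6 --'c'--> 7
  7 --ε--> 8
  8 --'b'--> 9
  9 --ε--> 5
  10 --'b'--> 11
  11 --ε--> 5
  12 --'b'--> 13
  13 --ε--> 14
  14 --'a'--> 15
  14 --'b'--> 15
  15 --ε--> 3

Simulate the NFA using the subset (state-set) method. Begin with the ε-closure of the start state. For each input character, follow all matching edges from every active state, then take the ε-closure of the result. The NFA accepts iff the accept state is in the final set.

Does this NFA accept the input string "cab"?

Answer: REJECT

Steps:
initial (ε-close {0}): {0,2,4,6,10,12}
'c' @ 1: {7,8}
'a' @ 2: {}  — dead — no transitions
rest 'b' ignored (set empty)
end set {} — state 1 not in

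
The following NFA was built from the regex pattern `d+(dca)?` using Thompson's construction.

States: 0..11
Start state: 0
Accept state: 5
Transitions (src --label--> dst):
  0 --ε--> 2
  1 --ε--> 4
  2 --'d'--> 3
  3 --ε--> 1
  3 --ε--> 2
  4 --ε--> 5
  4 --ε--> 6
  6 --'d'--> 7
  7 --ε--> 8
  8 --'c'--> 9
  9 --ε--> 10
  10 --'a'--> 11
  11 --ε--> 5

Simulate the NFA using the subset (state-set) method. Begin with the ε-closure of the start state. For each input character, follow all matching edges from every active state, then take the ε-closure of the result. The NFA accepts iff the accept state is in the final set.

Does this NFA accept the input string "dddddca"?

Answer: ACCEPT

Steps:
S₀ = ε-closure({0}) = {0,2}
'd' @ 1: {1,2,3,4,5,6}  (accept∈set)
'd' @ 2: {1,2,3,4,5,6,7,8}  (accept∈set)
'd' @ 3: {1,2,3,4,5,6,7,8}  (accept∈set)
'd' @ 4: {1,2,3,4,5,6,7,8}  (accept∈set)
'd' @ 5: {1,2,3,4,5,6,7,8}  (accept∈set)
'c' @ 6: {9,10}
'a' @ 7: {5,11}  (accept∈set)
final: {5,11}; accept 5 in set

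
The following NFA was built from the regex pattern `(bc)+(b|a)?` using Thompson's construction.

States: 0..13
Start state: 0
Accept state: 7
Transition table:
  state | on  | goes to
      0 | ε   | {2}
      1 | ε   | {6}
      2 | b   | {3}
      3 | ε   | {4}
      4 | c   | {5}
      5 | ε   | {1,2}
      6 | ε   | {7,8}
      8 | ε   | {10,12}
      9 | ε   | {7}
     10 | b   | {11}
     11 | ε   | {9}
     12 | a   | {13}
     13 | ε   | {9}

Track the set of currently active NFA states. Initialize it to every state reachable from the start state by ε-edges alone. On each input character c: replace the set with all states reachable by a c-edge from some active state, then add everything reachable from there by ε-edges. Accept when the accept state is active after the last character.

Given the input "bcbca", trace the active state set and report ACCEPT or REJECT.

Answer: ACCEPT

Trace:
start: ε-closure({0}) = {0,2}
'b' @ 1: {3,4}
'c' @ 2: {1,2,5,6,7,8,10,12}  ✓accept
'b' @ 3: {3,4,7,9,11}  ✓accept
'c' @ 4: {1,2,5,6,7,8,10,12}  ✓accept
'a' @ 5: {7,9,13}  ✓accept
end set {7,9,13} — state 7 in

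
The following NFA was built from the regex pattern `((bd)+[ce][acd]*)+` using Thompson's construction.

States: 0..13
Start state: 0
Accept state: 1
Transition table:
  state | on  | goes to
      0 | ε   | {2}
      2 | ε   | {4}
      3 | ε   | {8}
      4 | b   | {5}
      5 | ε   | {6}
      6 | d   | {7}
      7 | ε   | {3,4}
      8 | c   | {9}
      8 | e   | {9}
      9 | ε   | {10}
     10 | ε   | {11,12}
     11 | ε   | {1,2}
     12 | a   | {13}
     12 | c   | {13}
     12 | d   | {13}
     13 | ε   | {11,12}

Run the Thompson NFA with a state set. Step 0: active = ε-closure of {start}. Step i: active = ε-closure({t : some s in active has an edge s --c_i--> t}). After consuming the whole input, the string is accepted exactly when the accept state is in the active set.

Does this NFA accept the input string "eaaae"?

Answer: REJECT

Trace:
initial (ε-close {0}): {0,2,4}
'e' @ 1: {}  — dead — no transitions
rest 'aaae' ignored (set empty)
final: {}; accept 1 not in set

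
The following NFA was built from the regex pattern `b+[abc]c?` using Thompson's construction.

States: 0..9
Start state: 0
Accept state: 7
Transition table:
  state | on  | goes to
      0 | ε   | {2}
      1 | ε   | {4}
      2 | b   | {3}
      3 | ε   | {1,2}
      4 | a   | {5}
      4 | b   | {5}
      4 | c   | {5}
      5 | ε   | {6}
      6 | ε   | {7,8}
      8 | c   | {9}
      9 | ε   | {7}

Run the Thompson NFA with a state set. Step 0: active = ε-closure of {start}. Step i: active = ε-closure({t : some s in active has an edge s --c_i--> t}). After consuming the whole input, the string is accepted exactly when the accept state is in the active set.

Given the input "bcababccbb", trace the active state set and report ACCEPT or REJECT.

Answer: REJECT

Derivation:
S₀ = ε-closure({0}) = {0,2}
'b' @ 1: {1,2,3,4}
'c' @ 2: {5,6,7,8}  ✓accept
'a' @ 3: {}  — no active states
rest 'babccbb' ignored (set empty)
after full input: {}  (accept=7 not in)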